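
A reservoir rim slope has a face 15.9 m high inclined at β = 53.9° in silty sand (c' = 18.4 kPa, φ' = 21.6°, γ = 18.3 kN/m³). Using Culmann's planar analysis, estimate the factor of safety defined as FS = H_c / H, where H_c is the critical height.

H_c = (4c'/γ) · sinβ cosφ' / [1 − cos(β − φ')]
    = (4·18.4/18.3) · sin53.9°·cos21.6° / [1 − cos32.3°]
    = 4.022 · 0.7512 / 0.1547 = 19.53 m
FS = H_c / H = 19.53 / 15.9 = 1.228

FS = 1.23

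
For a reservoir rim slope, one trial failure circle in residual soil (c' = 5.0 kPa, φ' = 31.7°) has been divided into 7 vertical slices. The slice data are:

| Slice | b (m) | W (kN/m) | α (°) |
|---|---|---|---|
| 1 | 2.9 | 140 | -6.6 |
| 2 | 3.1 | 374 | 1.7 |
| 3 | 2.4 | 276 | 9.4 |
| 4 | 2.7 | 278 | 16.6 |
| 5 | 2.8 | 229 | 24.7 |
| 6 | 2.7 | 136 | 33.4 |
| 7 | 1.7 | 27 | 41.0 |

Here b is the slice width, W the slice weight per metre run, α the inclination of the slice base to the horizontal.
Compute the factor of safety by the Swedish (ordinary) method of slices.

FS = 3.12

Ordinary method of slices: FS = Σ[c'·Δl_i + (W_i cosα_i)·tanφ'] / Σ W_i sinα_i, with Δl_i = b_i / cosα_i.
Slice 1: Δl = 2.9/cos(-6.6°) = 2.919 m; N'_1 = 140·cos(-6.6°) = 139.1; c'Δl = 14.60; W sinα = -16.1
Slice 2: Δl = 3.1/cos1.7° = 3.101 m; N'_2 = 374·cos1.7° = 373.8; c'Δl = 15.51; W sinα = 11.1
Slice 3: Δl = 2.4/cos9.4° = 2.433 m; N'_3 = 276·cos9.4° = 272.3; c'Δl = 12.16; W sinα = 45.1
Slice 4: Δl = 2.7/cos16.6° = 2.817 m; N'_4 = 278·cos16.6° = 266.4; c'Δl = 14.09; W sinα = 79.4
Slice 5: Δl = 2.8/cos24.7° = 3.082 m; N'_5 = 229·cos24.7° = 208.0; c'Δl = 15.41; W sinα = 95.7
Slice 6: Δl = 2.7/cos33.4° = 3.234 m; N'_6 = 136·cos33.4° = 113.5; c'Δl = 16.17; W sinα = 74.9
Slice 7: Δl = 1.7/cos41.0° = 2.253 m; N'_7 = 27·cos41.0° = 20.4; c'Δl = 11.26; W sinα = 17.7
Σc'Δl = 99.2 kN/m; ΣN' = 1393.6 kN/m; ΣW sinα = 307.8 kN/m
Resisting = 99.2 + 1393.6·tan31.7° = 99.2 + 860.7 = 959.9 kN/m
FS = 959.9 / 307.8 = 3.119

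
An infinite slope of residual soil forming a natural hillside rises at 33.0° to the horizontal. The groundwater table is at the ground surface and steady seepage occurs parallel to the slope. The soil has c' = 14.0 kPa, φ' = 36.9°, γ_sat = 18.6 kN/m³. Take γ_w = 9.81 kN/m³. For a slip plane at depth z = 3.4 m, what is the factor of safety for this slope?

With seepage parallel to the slope and the water table at the surface, the effective normal stress on the slip plane uses the buoyant unit weight γ' = γ_sat − γ_w while the driving shear stress uses γ_sat:
FS = [c' + γ' z cos²β tanφ'] / [γ_sat z sinβ cosβ]
γ' = 18.6 − 9.81 = 8.79 kN/m³
Numerator = 14.0 + 8.79·3.4·cos²33.0°·tan36.9° = 14.0 + 8.79·3.4·0.7034·0.7508 = 29.783 kPa
Denominator = 18.6·3.4·sin33.0°·cos33.0° = 18.6·3.4·0.5446·0.8387 = 28.886 kPa
FS = 29.783 / 28.886 = 1.031

FS = 1.03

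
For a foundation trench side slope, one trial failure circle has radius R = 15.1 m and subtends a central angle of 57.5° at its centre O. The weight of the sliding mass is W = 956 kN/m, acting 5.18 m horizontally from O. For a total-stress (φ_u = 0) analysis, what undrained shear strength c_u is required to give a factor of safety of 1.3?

FS = c_u·L_a·R / (W·d), so c_u = FS·W·d / (L_a·R).
Arc length L_a = R·θ = 15.1·(57.5°·π/180) = 15.1·1.0036 = 15.15 m
c_u = 1.3·956·5.18 / (15.15·15.1) = 6437.7 / 228.82 = 28.13 kPa

c_u = 28.1 kPa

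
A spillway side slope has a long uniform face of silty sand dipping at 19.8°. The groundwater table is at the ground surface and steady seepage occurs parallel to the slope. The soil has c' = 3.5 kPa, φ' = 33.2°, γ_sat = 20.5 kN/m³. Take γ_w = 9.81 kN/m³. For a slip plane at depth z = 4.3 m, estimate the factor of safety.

With seepage parallel to the slope and the water table at the surface, the effective normal stress on the slip plane uses the buoyant unit weight γ' = γ_sat − γ_w while the driving shear stress uses γ_sat:
FS = [c' + γ' z cos²β tanφ'] / [γ_sat z sinβ cosβ]
γ' = 20.5 − 9.81 = 10.69 kN/m³
Numerator = 3.5 + 10.69·4.3·cos²19.8°·tan33.2° = 3.5 + 10.69·4.3·0.8853·0.6544 = 30.128 kPa
Denominator = 20.5·4.3·sin19.8°·cos19.8° = 20.5·4.3·0.3387·0.9409 = 28.094 kPa
FS = 30.128 / 28.094 = 1.072

FS = 1.07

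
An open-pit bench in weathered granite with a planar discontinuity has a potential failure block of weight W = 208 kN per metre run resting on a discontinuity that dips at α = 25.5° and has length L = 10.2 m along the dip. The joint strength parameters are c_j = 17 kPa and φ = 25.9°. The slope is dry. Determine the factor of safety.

FS = 2.95

Resolving the block weight along and normal to the plane and applying the Mohr–Coulomb strength on the joint:
N' = W cosα = 208·cos25.5° = 187.7 kN/m
Driving force T = W sinα = 208·sin25.5° = 89.5 kN/m
Resisting force R = c_j·L + N'·tanφ = 17·10.2 + 187.7·tan25.9° = 173.4 + 91.2 = 264.6 kN/m
FS = R / T = 264.6 / 89.5 = 2.954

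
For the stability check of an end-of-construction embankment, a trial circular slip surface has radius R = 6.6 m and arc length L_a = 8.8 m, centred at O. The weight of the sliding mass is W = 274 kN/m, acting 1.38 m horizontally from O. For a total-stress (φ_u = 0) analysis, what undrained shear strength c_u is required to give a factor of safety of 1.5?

FS = c_u·L_a·R / (W·d), so c_u = FS·W·d / (L_a·R).
c_u = 1.5·274·1.38 / (8.80·6.6) = 567.2 / 58.08 = 9.77 kPa

c_u = 9.8 kPa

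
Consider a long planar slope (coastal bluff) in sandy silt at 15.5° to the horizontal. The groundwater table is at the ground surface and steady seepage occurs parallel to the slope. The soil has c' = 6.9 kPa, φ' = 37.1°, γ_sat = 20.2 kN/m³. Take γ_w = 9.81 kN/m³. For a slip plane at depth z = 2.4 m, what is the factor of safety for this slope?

FS = 1.96

With seepage parallel to the slope and the water table at the surface, the effective normal stress on the slip plane uses the buoyant unit weight γ' = γ_sat − γ_w while the driving shear stress uses γ_sat:
FS = [c' + γ' z cos²β tanφ'] / [γ_sat z sinβ cosβ]
γ' = 20.2 − 9.81 = 10.39 kN/m³
Numerator = 6.9 + 10.39·2.4·cos²15.5°·tan37.1° = 6.9 + 10.39·2.4·0.9286·0.7563 = 24.412 kPa
Denominator = 20.2·2.4·sin15.5°·cos15.5° = 20.2·2.4·0.2672·0.9636 = 12.485 kPa
FS = 24.412 / 12.485 = 1.955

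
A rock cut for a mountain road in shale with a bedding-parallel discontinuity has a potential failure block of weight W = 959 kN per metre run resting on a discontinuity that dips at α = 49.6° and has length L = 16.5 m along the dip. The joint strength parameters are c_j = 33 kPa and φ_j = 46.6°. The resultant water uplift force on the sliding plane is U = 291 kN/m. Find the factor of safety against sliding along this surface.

Resolving the block weight along and normal to the plane and applying the Mohr–Coulomb strength on the joint:
N' = W cosα − U = 959·cos49.6° − 291 = 330.5 kN/m
Driving force T = W sinα = 959·sin49.6° = 730.3 kN/m
Resisting force R = c_j·L + N'·tanφ_j = 33·16.5 + 330.5·tan46.6° = 544.5 + 349.5 = 894.0 kN/m
FS = R / T = 894.0 / 730.3 = 1.224

FS = 1.22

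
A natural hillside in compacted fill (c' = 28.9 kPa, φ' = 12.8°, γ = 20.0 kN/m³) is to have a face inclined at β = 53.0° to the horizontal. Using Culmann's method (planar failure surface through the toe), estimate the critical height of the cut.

H_c = 19.06 m

Culmann's analysis gives the critical failure plane at α_cr = (β + φ')/2 = (53.0 + 12.8)/2 = 32.9°, and the critical height
H_c = (4c'/γ) · sinβ cosφ' / [1 − cos(β − φ')]
    = (4·28.9/20.0) · sin53.0°·cos12.8° / [1 − cos(40.2°)]
    = 5.780 · 0.7986·0.9751 / [1 − 0.7638]
    = 5.780 · 0.7788 / 0.2362
    = 19.06 m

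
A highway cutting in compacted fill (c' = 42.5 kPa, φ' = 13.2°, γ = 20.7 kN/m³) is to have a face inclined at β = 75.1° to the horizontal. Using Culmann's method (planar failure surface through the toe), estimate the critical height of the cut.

Culmann's analysis gives the critical failure plane at α_cr = (β + φ')/2 = (75.1 + 13.2)/2 = 44.1°, and the critical height
H_c = (4c'/γ) · sinβ cosφ' / [1 − cos(β − φ')]
    = (4·42.5/20.7) · sin75.1°·cos13.2° / [1 − cos(61.9°)]
    = 8.213 · 0.9664·0.9736 / [1 − 0.4710]
    = 8.213 · 0.9408 / 0.5290
    = 14.61 m

H_c = 14.61 m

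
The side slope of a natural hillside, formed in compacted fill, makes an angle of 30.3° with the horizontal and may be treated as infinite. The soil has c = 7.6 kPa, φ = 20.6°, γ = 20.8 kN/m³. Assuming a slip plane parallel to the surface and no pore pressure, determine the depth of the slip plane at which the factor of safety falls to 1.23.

Setting FS = 1.23 in FS = [c + γz cos²β tanφ] / [γz sinβ cosβ] and solving for z:
z = c / [γ cosβ (FS·sinβ − cosβ·tanφ)]
  = 7.6 / [20.8·cos30.3°·(1.23·sin30.3° − cos30.3°·tan20.6°)]
  = 7.6 / [20.8·0.8634·(1.23·0.5045 − 0.8634·0.3759)]
  = 7.6 / 5.3165 = 1.430 m

z = 1.43 m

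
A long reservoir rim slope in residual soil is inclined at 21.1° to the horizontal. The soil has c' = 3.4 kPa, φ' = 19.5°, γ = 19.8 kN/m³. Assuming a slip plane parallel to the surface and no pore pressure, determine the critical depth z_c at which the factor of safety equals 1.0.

Setting FS = 1.00 in FS = [c' + γz cos²β tanφ'] / [γz sinβ cosβ] and solving for z:
z = c' / [γ cosβ (FS·sinβ − cosβ·tanφ')]
  = 3.4 / [19.8·cos21.1°·(1.00·sin21.1° − cos21.1°·tan19.5°)]
  = 3.4 / [19.8·0.9330·(1.00·0.3600 − 0.9330·0.3541)]
  = 3.4 / 0.5472 = 6.214 m

z_c = 6.21 m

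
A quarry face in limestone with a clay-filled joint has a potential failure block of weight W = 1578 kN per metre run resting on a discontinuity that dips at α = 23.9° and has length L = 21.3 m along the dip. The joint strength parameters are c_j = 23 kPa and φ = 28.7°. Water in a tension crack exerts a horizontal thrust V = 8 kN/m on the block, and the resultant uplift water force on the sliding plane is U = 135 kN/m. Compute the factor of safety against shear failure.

FS = 1.86

Resolving the block weight along and normal to the plane and applying the Mohr–Coulomb strength on the joint:
N' = W cosα − U − V sinα = 1578·cos23.9° − 135 − 8·sin23.9° = 1304.5 kN/m
Driving force T = W sinα + V cosα = 1578·sin23.9° + 8·cos23.9° = 646.6 kN/m
Resisting force R = c_j·L + N'·tanφ = 23·21.3 + 1304.5·tan28.7° = 489.9 + 714.2 = 1204.1 kN/m
FS = R / T = 1204.1 / 646.6 = 1.862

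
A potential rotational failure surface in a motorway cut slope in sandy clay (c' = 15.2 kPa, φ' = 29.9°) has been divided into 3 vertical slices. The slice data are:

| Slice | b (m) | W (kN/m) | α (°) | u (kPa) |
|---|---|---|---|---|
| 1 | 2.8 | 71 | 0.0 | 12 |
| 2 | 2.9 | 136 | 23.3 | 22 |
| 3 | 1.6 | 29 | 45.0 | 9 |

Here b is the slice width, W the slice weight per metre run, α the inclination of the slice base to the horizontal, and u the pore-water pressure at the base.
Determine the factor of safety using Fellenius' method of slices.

FS = 2.40

Ordinary method of slices: FS = Σ[c'·Δl_i + (W_i cosα_i − u_i·Δl_i)·tanφ'] / Σ W_i sinα_i, with Δl_i = b_i / cosα_i.
Slice 1: Δl = 2.8/cos0.0° = 2.800 m; N'_1 = 71·cos0.0° − 12·2.800 = 37.4; c'Δl = 42.56; W sinα = 0.0
Slice 2: Δl = 2.9/cos23.3° = 3.158 m; N'_2 = 136·cos23.3° − 22·3.158 = 55.4; c'Δl = 47.99; W sinα = 53.8
Slice 3: Δl = 1.6/cos45.0° = 2.263 m; N'_3 = 29·cos45.0° − 9·2.263 = 0.1; c'Δl = 34.39; W sinα = 20.5
Σc'Δl = 124.9 kN/m; ΣN' = 93.0 kN/m; ΣW sinα = 74.3 kN/m
Resisting = 124.9 + 93.0·tan29.9° = 124.9 + 53.5 = 178.4 kN/m
FS = 178.4 / 74.3 = 2.401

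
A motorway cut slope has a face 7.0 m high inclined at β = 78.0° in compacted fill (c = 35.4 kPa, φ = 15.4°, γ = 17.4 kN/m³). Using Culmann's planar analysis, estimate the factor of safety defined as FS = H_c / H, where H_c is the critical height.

FS = 2.03

H_c = (4c/γ) · sinβ cosφ / [1 − cos(β − φ)]
    = (4·35.4/17.4) · sin78.0°·cos15.4° / [1 − cos62.6°]
    = 8.138 · 0.9430 / 0.5398 = 14.22 m
FS = H_c / H = 14.22 / 7.0 = 2.031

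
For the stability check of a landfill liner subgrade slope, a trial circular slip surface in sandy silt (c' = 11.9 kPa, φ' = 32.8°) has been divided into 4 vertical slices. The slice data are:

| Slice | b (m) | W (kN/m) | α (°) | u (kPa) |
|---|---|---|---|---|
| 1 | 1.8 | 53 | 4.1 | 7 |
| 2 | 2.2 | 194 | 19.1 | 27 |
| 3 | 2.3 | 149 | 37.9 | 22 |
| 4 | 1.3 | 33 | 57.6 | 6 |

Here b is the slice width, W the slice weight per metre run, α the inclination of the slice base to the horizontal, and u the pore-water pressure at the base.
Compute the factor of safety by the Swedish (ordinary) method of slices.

FS = 1.35

Ordinary method of slices: FS = Σ[c'·Δl_i + (W_i cosα_i − u_i·Δl_i)·tanφ'] / Σ W_i sinα_i, with Δl_i = b_i / cosα_i.
Slice 1: Δl = 1.8/cos4.1° = 1.805 m; N'_1 = 53·cos4.1° − 7·1.805 = 40.2; c'Δl = 21.47; W sinα = 3.8
Slice 2: Δl = 2.2/cos19.1° = 2.328 m; N'_2 = 194·cos19.1° − 27·2.328 = 120.5; c'Δl = 27.71; W sinα = 63.5
Slice 3: Δl = 2.3/cos37.9° = 2.915 m; N'_3 = 149·cos37.9° − 22·2.915 = 53.4; c'Δl = 34.69; W sinα = 91.5
Slice 4: Δl = 1.3/cos57.6° = 2.426 m; N'_4 = 33·cos57.6° − 6·2.426 = 3.1; c'Δl = 28.87; W sinα = 27.9
Σc'Δl = 112.7 kN/m; ΣN' = 217.3 kN/m; ΣW sinα = 186.7 kN/m
Resisting = 112.7 + 217.3·tan32.8° = 112.7 + 140.0 = 252.8 kN/m
FS = 252.8 / 186.7 = 1.354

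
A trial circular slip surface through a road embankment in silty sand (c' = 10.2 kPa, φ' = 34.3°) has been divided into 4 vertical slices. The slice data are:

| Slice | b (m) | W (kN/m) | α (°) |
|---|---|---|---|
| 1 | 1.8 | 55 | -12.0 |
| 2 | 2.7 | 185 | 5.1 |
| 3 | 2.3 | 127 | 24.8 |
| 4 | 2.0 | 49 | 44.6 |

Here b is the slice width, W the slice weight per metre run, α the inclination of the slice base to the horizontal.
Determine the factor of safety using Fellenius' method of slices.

Ordinary method of slices: FS = Σ[c'·Δl_i + (W_i cosα_i)·tanφ'] / Σ W_i sinα_i, with Δl_i = b_i / cosα_i.
Slice 1: Δl = 1.8/cos(-12.0°) = 1.840 m; N'_1 = 55·cos(-12.0°) = 53.8; c'Δl = 18.77; W sinα = -11.4
Slice 2: Δl = 2.7/cos5.1° = 2.711 m; N'_2 = 185·cos5.1° = 184.3; c'Δl = 27.65; W sinα = 16.4
Slice 3: Δl = 2.3/cos24.8° = 2.534 m; N'_3 = 127·cos24.8° = 115.3; c'Δl = 25.84; W sinα = 53.3
Slice 4: Δl = 2.0/cos44.6° = 2.809 m; N'_4 = 49·cos44.6° = 34.9; c'Δl = 28.65; W sinα = 34.4
Σc'Δl = 100.9 kN/m; ΣN' = 388.2 kN/m; ΣW sinα = 92.7 kN/m
Resisting = 100.9 + 388.2·tan34.3° = 100.9 + 264.8 = 365.8 kN/m
FS = 365.8 / 92.7 = 3.946

FS = 3.95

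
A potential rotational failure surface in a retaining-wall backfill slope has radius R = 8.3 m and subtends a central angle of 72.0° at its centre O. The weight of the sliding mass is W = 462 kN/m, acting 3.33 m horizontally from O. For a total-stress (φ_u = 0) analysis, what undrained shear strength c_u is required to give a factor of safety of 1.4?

c_u = 24.9 kPa

FS = c_u·L_a·R / (W·d), so c_u = FS·W·d / (L_a·R).
Arc length L_a = R·θ = 8.3·(72.0°·π/180) = 8.3·1.2566 = 10.43 m
c_u = 1.4·462·3.33 / (10.43·8.3) = 2153.8 / 86.57 = 24.88 kPa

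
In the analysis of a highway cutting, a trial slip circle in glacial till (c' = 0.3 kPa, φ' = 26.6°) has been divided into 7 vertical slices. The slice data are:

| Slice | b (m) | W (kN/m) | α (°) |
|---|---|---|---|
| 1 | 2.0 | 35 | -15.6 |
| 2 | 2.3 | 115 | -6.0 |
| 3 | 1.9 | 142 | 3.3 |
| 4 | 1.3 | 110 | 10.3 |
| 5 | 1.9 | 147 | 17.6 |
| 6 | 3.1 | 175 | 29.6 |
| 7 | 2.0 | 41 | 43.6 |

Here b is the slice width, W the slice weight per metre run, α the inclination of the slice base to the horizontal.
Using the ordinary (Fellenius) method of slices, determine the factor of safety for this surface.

FS = 2.21

Ordinary method of slices: FS = Σ[c'·Δl_i + (W_i cosα_i)·tanφ'] / Σ W_i sinα_i, with Δl_i = b_i / cosα_i.
Slice 1: Δl = 2.0/cos(-15.6°) = 2.076 m; N'_1 = 35·cos(-15.6°) = 33.7; c'Δl = 0.62; W sinα = -9.4
Slice 2: Δl = 2.3/cos(-6.0°) = 2.313 m; N'_2 = 115·cos(-6.0°) = 114.4; c'Δl = 0.69; W sinα = -12.0
Slice 3: Δl = 1.9/cos3.3° = 1.903 m; N'_3 = 142·cos3.3° = 141.8; c'Δl = 0.57; W sinα = 8.2
Slice 4: Δl = 1.3/cos10.3° = 1.321 m; N'_4 = 110·cos10.3° = 108.2; c'Δl = 0.40; W sinα = 19.7
Slice 5: Δl = 1.9/cos17.6° = 1.993 m; N'_5 = 147·cos17.6° = 140.1; c'Δl = 0.60; W sinα = 44.4
Slice 6: Δl = 3.1/cos29.6° = 3.565 m; N'_6 = 175·cos29.6° = 152.2; c'Δl = 1.07; W sinα = 86.4
Slice 7: Δl = 2.0/cos43.6° = 2.762 m; N'_7 = 41·cos43.6° = 29.7; c'Δl = 0.83; W sinα = 28.3
Σc'Δl = 4.8 kN/m; ΣN' = 720.0 kN/m; ΣW sinα = 165.6 kN/m
Resisting = 4.8 + 720.0·tan26.6° = 4.8 + 360.6 = 365.4 kN/m
FS = 365.4 / 165.6 = 2.207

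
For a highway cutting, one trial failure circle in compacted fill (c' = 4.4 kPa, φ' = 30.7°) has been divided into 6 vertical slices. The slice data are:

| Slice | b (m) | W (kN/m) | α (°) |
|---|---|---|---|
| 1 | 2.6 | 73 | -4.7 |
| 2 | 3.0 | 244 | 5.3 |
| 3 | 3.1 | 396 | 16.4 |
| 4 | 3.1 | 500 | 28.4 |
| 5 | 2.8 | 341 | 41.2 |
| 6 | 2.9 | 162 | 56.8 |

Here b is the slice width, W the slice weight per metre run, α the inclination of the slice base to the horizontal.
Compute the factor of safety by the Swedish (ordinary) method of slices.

Ordinary method of slices: FS = Σ[c'·Δl_i + (W_i cosα_i)·tanφ'] / Σ W_i sinα_i, with Δl_i = b_i / cosα_i.
Slice 1: Δl = 2.6/cos(-4.7°) = 2.609 m; N'_1 = 73·cos(-4.7°) = 72.8; c'Δl = 11.48; W sinα = -6.0
Slice 2: Δl = 3.0/cos5.3° = 3.013 m; N'_2 = 244·cos5.3° = 243.0; c'Δl = 13.26; W sinα = 22.5
Slice 3: Δl = 3.1/cos16.4° = 3.231 m; N'_3 = 396·cos16.4° = 379.9; c'Δl = 14.22; W sinα = 111.8
Slice 4: Δl = 3.1/cos28.4° = 3.524 m; N'_4 = 500·cos28.4° = 439.8; c'Δl = 15.51; W sinα = 237.8
Slice 5: Δl = 2.8/cos41.2° = 3.721 m; N'_5 = 341·cos41.2° = 256.6; c'Δl = 16.37; W sinα = 224.6
Slice 6: Δl = 2.9/cos56.8° = 5.296 m; N'_6 = 162·cos56.8° = 88.7; c'Δl = 23.30; W sinα = 135.6
Σc'Δl = 94.1 kN/m; ΣN' = 1480.7 kN/m; ΣW sinα = 726.3 kN/m
Resisting = 94.1 + 1480.7·tan30.7° = 94.1 + 879.2 = 973.3 kN/m
FS = 973.3 / 726.3 = 1.340

FS = 1.34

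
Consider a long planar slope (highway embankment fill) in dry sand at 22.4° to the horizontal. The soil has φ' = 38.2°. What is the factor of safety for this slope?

For a dry cohesionless infinite slope the factor of safety is FS = tanφ' / tanβ.
FS = tan38.2° / tan22.4° = 0.7869 / 0.4122 = 1.909

FS = 1.91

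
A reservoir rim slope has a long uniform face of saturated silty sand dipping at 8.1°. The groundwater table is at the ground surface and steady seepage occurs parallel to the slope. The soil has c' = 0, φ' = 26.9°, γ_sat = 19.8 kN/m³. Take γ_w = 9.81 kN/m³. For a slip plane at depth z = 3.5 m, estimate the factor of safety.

FS = 1.80

With seepage parallel to the slope and the water table at the surface, the effective normal stress on the slip plane uses the buoyant unit weight γ' = γ_sat − γ_w while the driving shear stress uses γ_sat:
FS = [c' + γ' z cos²β tanφ'] / [γ_sat z sinβ cosβ]
(For c' = 0 this reduces to FS = (γ'/γ_sat)·tanφ'/tanβ.)
γ' = 19.8 − 9.81 = 9.99 kN/m³
Numerator = 0.0 + 9.99·3.5·cos²8.1°·tan26.9° = 0.0 + 9.99·3.5·0.9801·0.5073 = 17.387 kPa
Denominator = 19.8·3.5·sin8.1°·cos8.1° = 19.8·3.5·0.1409·0.9900 = 9.667 kPa
FS = 17.387 / 9.667 = 1.799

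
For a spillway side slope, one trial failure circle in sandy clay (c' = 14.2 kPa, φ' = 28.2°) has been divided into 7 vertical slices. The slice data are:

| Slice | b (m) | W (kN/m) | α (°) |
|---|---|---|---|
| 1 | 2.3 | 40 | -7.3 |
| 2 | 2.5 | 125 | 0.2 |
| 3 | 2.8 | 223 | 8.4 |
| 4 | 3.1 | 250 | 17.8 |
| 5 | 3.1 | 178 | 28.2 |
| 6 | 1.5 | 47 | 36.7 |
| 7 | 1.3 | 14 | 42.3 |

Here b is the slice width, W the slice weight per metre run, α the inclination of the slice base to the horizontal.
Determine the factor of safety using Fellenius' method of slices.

Ordinary method of slices: FS = Σ[c'·Δl_i + (W_i cosα_i)·tanφ'] / Σ W_i sinα_i, with Δl_i = b_i / cosα_i.
Slice 1: Δl = 2.3/cos(-7.3°) = 2.319 m; N'_1 = 40·cos(-7.3°) = 39.7; c'Δl = 32.93; W sinα = -5.1
Slice 2: Δl = 2.5/cos0.2° = 2.500 m; N'_2 = 125·cos0.2° = 125.0; c'Δl = 35.50; W sinα = 0.4
Slice 3: Δl = 2.8/cos8.4° = 2.830 m; N'_3 = 223·cos8.4° = 220.6; c'Δl = 40.19; W sinα = 32.6
Slice 4: Δl = 3.1/cos17.8° = 3.256 m; N'_4 = 250·cos17.8° = 238.0; c'Δl = 46.23; W sinα = 76.4
Slice 5: Δl = 3.1/cos28.2° = 3.518 m; N'_5 = 178·cos28.2° = 156.9; c'Δl = 49.95; W sinα = 84.1
Slice 6: Δl = 1.5/cos36.7° = 1.871 m; N'_6 = 47·cos36.7° = 37.7; c'Δl = 26.57; W sinα = 28.1
Slice 7: Δl = 1.3/cos42.3° = 1.758 m; N'_7 = 14·cos42.3° = 10.4; c'Δl = 24.96; W sinα = 9.4
Σc'Δl = 256.3 kN/m; ΣN' = 828.2 kN/m; ΣW sinα = 226.0 kN/m
Resisting = 256.3 + 828.2·tan28.2° = 256.3 + 444.1 = 700.4 kN/m
FS = 700.4 / 226.0 = 3.099

FS = 3.10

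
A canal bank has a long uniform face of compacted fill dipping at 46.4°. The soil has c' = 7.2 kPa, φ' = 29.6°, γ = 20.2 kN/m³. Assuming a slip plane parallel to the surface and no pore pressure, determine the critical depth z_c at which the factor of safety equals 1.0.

z_c = 1.55 m

Setting FS = 1.00 in FS = [c' + γz cos²β tanφ'] / [γz sinβ cosβ] and solving for z:
z = c' / [γ cosβ (FS·sinβ − cosβ·tanφ')]
  = 7.2 / [20.2·cos46.4°·(1.00·sin46.4° − cos46.4°·tan29.6°)]
  = 7.2 / [20.2·0.6896·(1.00·0.7242 − 0.6896·0.5681)]
  = 7.2 / 4.6306 = 1.555 m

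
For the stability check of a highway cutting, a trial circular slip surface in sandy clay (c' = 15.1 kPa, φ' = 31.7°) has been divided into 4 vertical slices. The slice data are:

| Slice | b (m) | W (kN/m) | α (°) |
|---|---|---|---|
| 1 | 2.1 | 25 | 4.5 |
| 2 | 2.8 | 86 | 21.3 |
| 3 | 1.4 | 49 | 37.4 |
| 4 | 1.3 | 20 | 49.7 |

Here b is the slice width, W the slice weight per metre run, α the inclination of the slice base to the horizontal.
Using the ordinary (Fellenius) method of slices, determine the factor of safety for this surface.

Ordinary method of slices: FS = Σ[c'·Δl_i + (W_i cosα_i)·tanφ'] / Σ W_i sinα_i, with Δl_i = b_i / cosα_i.
Slice 1: Δl = 2.1/cos4.5° = 2.106 m; N'_1 = 25·cos4.5° = 24.9; c'Δl = 31.81; W sinα = 2.0
Slice 2: Δl = 2.8/cos21.3° = 3.005 m; N'_2 = 86·cos21.3° = 80.1; c'Δl = 45.38; W sinα = 31.2
Slice 3: Δl = 1.4/cos37.4° = 1.762 m; N'_3 = 49·cos37.4° = 38.9; c'Δl = 26.61; W sinα = 29.8
Slice 4: Δl = 1.3/cos49.7° = 2.010 m; N'_4 = 20·cos49.7° = 12.9; c'Δl = 30.35; W sinα = 15.3
Σc'Δl = 134.1 kN/m; ΣN' = 156.9 kN/m; ΣW sinα = 78.2 kN/m
Resisting = 134.1 + 156.9·tan31.7° = 134.1 + 96.9 = 231.1 kN/m
FS = 231.1 / 78.2 = 2.954

FS = 2.95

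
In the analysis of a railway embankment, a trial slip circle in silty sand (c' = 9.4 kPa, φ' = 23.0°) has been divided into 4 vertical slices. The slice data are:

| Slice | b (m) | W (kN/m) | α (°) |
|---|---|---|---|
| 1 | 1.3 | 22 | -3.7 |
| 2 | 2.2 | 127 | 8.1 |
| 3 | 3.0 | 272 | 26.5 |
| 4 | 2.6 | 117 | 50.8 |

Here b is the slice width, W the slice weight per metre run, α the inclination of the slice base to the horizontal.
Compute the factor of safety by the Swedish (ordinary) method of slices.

FS = 1.32

Ordinary method of slices: FS = Σ[c'·Δl_i + (W_i cosα_i)·tanφ'] / Σ W_i sinα_i, with Δl_i = b_i / cosα_i.
Slice 1: Δl = 1.3/cos(-3.7°) = 1.303 m; N'_1 = 22·cos(-3.7°) = 22.0; c'Δl = 12.25; W sinα = -1.4
Slice 2: Δl = 2.2/cos8.1° = 2.222 m; N'_2 = 127·cos8.1° = 125.7; c'Δl = 20.89; W sinα = 17.9
Slice 3: Δl = 3.0/cos26.5° = 3.352 m; N'_3 = 272·cos26.5° = 243.4; c'Δl = 31.51; W sinα = 121.4
Slice 4: Δl = 2.6/cos50.8° = 4.114 m; N'_4 = 117·cos50.8° = 73.9; c'Δl = 38.67; W sinα = 90.7
Σc'Δl = 103.3 kN/m; ΣN' = 465.1 kN/m; ΣW sinα = 228.5 kN/m
Resisting = 103.3 + 465.1·tan23.0° = 103.3 + 197.4 = 300.7 kN/m
FS = 300.7 / 228.5 = 1.316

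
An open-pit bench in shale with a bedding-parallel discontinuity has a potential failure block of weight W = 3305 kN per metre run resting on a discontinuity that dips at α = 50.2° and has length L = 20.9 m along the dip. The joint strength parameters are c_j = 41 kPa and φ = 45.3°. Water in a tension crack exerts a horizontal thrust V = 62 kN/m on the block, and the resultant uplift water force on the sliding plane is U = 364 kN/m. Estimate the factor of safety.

Resolving the block weight along and normal to the plane and applying the Mohr–Coulomb strength on the joint:
N' = W cosα − U − V sinα = 3305·cos50.2° − 364 − 62·sin50.2° = 1703.9 kN/m
Driving force T = W sinα + V cosα = 3305·sin50.2° + 62·cos50.2° = 2578.9 kN/m
Resisting force R = c_j·L + N'·tanφ = 41·20.9 + 1703.9·tan45.3° = 856.9 + 1721.9 = 2578.8 kN/m
FS = R / T = 2578.8 / 2578.9 = 1.000

FS = 1.00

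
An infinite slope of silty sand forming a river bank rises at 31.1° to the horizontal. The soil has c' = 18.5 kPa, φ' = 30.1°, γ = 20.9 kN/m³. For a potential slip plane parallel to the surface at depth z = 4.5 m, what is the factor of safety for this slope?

For an infinite slope with a slip plane parallel to the surface (no pore pressure): FS = [c' + γz cos²β tanφ'] / [γz sinβ cosβ].
γz = 20.9·4.5 = 94.05 kN/m²
Numerator = 18.5 + 94.05·cos²31.1°·tan30.1° = 18.5 + 94.05·0.7332·0.5797 = 58.473 kPa
Denominator = 94.05·sin31.1°·cos31.1° = 94.05·0.5165·0.8563 = 41.597 kPa
FS = 58.473 / 41.597 = 1.406

FS = 1.41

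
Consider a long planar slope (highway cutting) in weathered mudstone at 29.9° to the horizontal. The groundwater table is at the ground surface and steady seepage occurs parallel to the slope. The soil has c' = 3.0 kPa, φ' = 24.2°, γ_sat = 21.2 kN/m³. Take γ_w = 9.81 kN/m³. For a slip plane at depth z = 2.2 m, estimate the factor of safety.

FS = 0.57

With seepage parallel to the slope and the water table at the surface, the effective normal stress on the slip plane uses the buoyant unit weight γ' = γ_sat − γ_w while the driving shear stress uses γ_sat:
FS = [c' + γ' z cos²β tanφ'] / [γ_sat z sinβ cosβ]
γ' = 21.2 − 9.81 = 11.39 kN/m³
Numerator = 3.0 + 11.39·2.2·cos²29.9°·tan24.2° = 3.0 + 11.39·2.2·0.7515·0.4494 = 11.463 kPa
Denominator = 21.2·2.2·sin29.9°·cos29.9° = 21.2·2.2·0.4985·0.8669 = 20.155 kPa
FS = 11.463 / 20.155 = 0.569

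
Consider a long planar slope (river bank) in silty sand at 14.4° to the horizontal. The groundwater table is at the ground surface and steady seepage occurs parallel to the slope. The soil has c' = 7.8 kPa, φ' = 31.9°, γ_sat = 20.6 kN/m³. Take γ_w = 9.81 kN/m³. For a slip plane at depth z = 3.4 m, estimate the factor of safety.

With seepage parallel to the slope and the water table at the surface, the effective normal stress on the slip plane uses the buoyant unit weight γ' = γ_sat − γ_w while the driving shear stress uses γ_sat:
FS = [c' + γ' z cos²β tanφ'] / [γ_sat z sinβ cosβ]
γ' = 20.6 − 9.81 = 10.79 kN/m³
Numerator = 7.8 + 10.79·3.4·cos²14.4°·tan31.9° = 7.8 + 10.79·3.4·0.9382·0.6224 = 29.223 kPa
Denominator = 20.6·3.4·sin14.4°·cos14.4° = 20.6·3.4·0.2487·0.9686 = 16.871 kPa
FS = 29.223 / 16.871 = 1.732

FS = 1.73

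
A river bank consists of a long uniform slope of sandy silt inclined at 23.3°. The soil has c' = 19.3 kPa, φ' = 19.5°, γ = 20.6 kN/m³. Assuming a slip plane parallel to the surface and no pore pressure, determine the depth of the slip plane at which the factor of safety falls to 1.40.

z = 4.46 m

Setting FS = 1.40 in FS = [c' + γz cos²β tanφ'] / [γz sinβ cosβ] and solving for z:
z = c' / [γ cosβ (FS·sinβ − cosβ·tanφ')]
  = 19.3 / [20.6·cos23.3°·(1.40·sin23.3° − cos23.3°·tan19.5°)]
  = 19.3 / [20.6·0.9184·(1.40·0.3955 − 0.9184·0.3541)]
  = 19.3 / 4.3237 = 4.464 m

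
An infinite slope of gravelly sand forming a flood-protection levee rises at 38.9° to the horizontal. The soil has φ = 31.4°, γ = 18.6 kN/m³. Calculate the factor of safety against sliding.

FS = 0.76

For a dry cohesionless infinite slope the factor of safety is FS = tanφ / tanβ.
FS = tan31.4° / tan38.9° = 0.6104 / 0.8069 = 0.756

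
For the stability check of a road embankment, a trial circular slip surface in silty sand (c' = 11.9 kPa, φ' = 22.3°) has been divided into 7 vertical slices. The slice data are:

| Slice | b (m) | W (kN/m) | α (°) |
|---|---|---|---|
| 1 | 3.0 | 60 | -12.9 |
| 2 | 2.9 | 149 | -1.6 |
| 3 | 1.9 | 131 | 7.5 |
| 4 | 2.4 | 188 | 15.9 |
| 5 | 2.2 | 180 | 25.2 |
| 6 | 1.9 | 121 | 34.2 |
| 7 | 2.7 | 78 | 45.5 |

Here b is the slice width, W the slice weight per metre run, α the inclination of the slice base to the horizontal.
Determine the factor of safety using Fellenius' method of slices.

Ordinary method of slices: FS = Σ[c'·Δl_i + (W_i cosα_i)·tanφ'] / Σ W_i sinα_i, with Δl_i = b_i / cosα_i.
Slice 1: Δl = 3.0/cos(-12.9°) = 3.078 m; N'_1 = 60·cos(-12.9°) = 58.5; c'Δl = 36.62; W sinα = -13.4
Slice 2: Δl = 2.9/cos(-1.6°) = 2.901 m; N'_2 = 149·cos(-1.6°) = 148.9; c'Δl = 34.52; W sinα = -4.2
Slice 3: Δl = 1.9/cos7.5° = 1.916 m; N'_3 = 131·cos7.5° = 129.9; c'Δl = 22.81; W sinα = 17.1
Slice 4: Δl = 2.4/cos15.9° = 2.495 m; N'_4 = 188·cos15.9° = 180.8; c'Δl = 29.70; W sinα = 51.5
Slice 5: Δl = 2.2/cos25.2° = 2.431 m; N'_5 = 180·cos25.2° = 162.9; c'Δl = 28.93; W sinα = 76.6
Slice 6: Δl = 1.9/cos34.2° = 2.297 m; N'_6 = 121·cos34.2° = 100.1; c'Δl = 27.34; W sinα = 68.0
Slice 7: Δl = 2.7/cos45.5° = 3.852 m; N'_7 = 78·cos45.5° = 54.7; c'Δl = 45.84; W sinα = 55.6
Σc'Δl = 225.8 kN/m; ΣN' = 835.7 kN/m; ΣW sinα = 251.3 kN/m
Resisting = 225.8 + 835.7·tan22.3° = 225.8 + 342.8 = 568.5 kN/m
FS = 568.5 / 251.3 = 2.262

FS = 2.26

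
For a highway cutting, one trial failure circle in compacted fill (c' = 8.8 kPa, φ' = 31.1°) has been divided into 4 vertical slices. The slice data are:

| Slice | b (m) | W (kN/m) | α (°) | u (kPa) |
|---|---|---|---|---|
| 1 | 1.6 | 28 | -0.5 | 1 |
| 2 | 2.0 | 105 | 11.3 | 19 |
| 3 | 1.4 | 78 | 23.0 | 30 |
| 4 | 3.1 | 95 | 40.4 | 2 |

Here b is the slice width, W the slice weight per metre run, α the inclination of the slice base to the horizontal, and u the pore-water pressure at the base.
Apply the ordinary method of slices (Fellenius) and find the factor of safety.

Ordinary method of slices: FS = Σ[c'·Δl_i + (W_i cosα_i − u_i·Δl_i)·tanφ'] / Σ W_i sinα_i, with Δl_i = b_i / cosα_i.
Slice 1: Δl = 1.6/cos(-0.5°) = 1.600 m; N'_1 = 28·cos(-0.5°) − 1·1.600 = 26.4; c'Δl = 14.08; W sinα = -0.2
Slice 2: Δl = 2.0/cos11.3° = 2.040 m; N'_2 = 105·cos11.3° − 19·2.040 = 64.2; c'Δl = 17.95; W sinα = 20.6
Slice 3: Δl = 1.4/cos23.0° = 1.521 m; N'_3 = 78·cos23.0° − 30·1.521 = 26.2; c'Δl = 13.38; W sinα = 30.5
Slice 4: Δl = 3.1/cos40.4° = 4.071 m; N'_4 = 95·cos40.4° − 2·4.071 = 64.2; c'Δl = 35.82; W sinα = 61.6
Σc'Δl = 81.2 kN/m; ΣN' = 181.0 kN/m; ΣW sinα = 112.4 kN/m
Resisting = 81.2 + 181.0·tan31.1° = 81.2 + 109.2 = 190.4 kN/m
FS = 190.4 / 112.4 = 1.694

FS = 1.69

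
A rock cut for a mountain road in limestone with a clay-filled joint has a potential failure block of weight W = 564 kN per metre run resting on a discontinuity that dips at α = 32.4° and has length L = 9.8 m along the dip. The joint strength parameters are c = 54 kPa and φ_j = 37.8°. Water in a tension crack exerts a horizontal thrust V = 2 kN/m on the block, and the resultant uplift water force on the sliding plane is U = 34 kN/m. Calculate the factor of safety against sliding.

FS = 2.87

Resolving the block weight along and normal to the plane and applying the Mohr–Coulomb strength on the joint:
N' = W cosα − U − V sinα = 564·cos32.4° − 34 − 2·sin32.4° = 441.1 kN/m
Driving force T = W sinα + V cosα = 564·sin32.4° + 2·cos32.4° = 303.9 kN/m
Resisting force R = c·L + N'·tanφ_j = 54·9.8 + 441.1·tan37.8° = 529.2 + 342.2 = 871.4 kN/m
FS = R / T = 871.4 / 303.9 = 2.867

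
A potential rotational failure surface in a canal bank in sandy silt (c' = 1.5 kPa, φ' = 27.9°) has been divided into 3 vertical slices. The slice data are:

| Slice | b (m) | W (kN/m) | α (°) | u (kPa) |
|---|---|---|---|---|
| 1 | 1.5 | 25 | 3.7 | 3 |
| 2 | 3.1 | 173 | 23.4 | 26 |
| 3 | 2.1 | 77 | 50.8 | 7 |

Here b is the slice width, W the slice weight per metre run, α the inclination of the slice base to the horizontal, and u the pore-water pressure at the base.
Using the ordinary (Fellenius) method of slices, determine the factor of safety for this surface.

FS = 0.57

Ordinary method of slices: FS = Σ[c'·Δl_i + (W_i cosα_i − u_i·Δl_i)·tanφ'] / Σ W_i sinα_i, with Δl_i = b_i / cosα_i.
Slice 1: Δl = 1.5/cos3.7° = 1.503 m; N'_1 = 25·cos3.7° − 3·1.503 = 20.4; c'Δl = 2.25; W sinα = 1.6
Slice 2: Δl = 3.1/cos23.4° = 3.378 m; N'_2 = 173·cos23.4° − 26·3.378 = 70.9; c'Δl = 5.07; W sinα = 68.7
Slice 3: Δl = 2.1/cos50.8° = 3.323 m; N'_3 = 77·cos50.8° − 7·3.323 = 25.4; c'Δl = 4.98; W sinα = 59.7
Σc'Δl = 12.3 kN/m; ΣN' = 116.8 kN/m; ΣW sinα = 130.0 kN/m
Resisting = 12.3 + 116.8·tan27.9° = 12.3 + 61.8 = 74.1 kN/m
FS = 74.1 / 130.0 = 0.570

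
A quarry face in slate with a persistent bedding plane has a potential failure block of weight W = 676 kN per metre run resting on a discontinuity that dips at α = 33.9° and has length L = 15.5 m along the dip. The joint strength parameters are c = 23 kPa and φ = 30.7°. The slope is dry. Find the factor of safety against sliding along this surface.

FS = 1.83

Resolving the block weight along and normal to the plane and applying the Mohr–Coulomb strength on the joint:
N' = W cosα = 676·cos33.9° = 561.1 kN/m
Driving force T = W sinα = 676·sin33.9° = 377.0 kN/m
Resisting force R = c·L + N'·tanφ = 23·15.5 + 561.1·tan30.7° = 356.5 + 333.1 = 689.6 kN/m
FS = R / T = 689.6 / 377.0 = 1.829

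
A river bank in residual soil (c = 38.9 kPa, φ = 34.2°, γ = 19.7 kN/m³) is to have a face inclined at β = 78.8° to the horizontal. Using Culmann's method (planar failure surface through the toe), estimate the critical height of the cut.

H_c = 22.25 m

Culmann's analysis gives the critical failure plane at α_cr = (β + φ)/2 = (78.8 + 34.2)/2 = 56.5°, and the critical height
H_c = (4c/γ) · sinβ cosφ / [1 − cos(β − φ)]
    = (4·38.9/19.7) · sin78.8°·cos34.2° / [1 − cos(44.6°)]
    = 7.898 · 0.9810·0.8271 / [1 − 0.7120]
    = 7.898 · 0.8113 / 0.2880
    = 22.25 m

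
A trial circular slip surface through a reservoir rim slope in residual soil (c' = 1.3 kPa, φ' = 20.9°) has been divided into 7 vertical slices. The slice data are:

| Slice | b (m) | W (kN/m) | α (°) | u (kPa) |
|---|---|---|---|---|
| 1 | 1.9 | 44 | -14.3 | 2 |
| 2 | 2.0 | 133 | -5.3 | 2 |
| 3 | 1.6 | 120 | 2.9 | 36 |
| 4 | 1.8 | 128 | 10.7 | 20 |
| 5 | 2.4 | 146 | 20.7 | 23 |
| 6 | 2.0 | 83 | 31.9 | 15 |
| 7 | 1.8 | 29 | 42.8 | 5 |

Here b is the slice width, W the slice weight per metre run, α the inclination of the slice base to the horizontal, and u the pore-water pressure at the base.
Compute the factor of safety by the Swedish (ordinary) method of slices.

Ordinary method of slices: FS = Σ[c'·Δl_i + (W_i cosα_i − u_i·Δl_i)·tanφ'] / Σ W_i sinα_i, with Δl_i = b_i / cosα_i.
Slice 1: Δl = 1.9/cos(-14.3°) = 1.961 m; N'_1 = 44·cos(-14.3°) − 2·1.961 = 38.7; c'Δl = 2.55; W sinα = -10.9
Slice 2: Δl = 2.0/cos(-5.3°) = 2.009 m; N'_2 = 133·cos(-5.3°) − 2·2.009 = 128.4; c'Δl = 2.61; W sinα = -12.3
Slice 3: Δl = 1.6/cos2.9° = 1.602 m; N'_3 = 120·cos2.9° − 36·1.602 = 62.2; c'Δl = 2.08; W sinα = 6.1
Slice 4: Δl = 1.8/cos10.7° = 1.832 m; N'_4 = 128·cos10.7° − 20·1.832 = 89.1; c'Δl = 2.38; W sinα = 23.8
Slice 5: Δl = 2.4/cos20.7° = 2.566 m; N'_5 = 146·cos20.7° − 23·2.566 = 77.6; c'Δl = 3.34; W sinα = 51.6
Slice 6: Δl = 2.0/cos31.9° = 2.356 m; N'_6 = 83·cos31.9° − 15·2.356 = 35.1; c'Δl = 3.06; W sinα = 43.9
Slice 7: Δl = 1.8/cos42.8° = 2.453 m; N'_7 = 29·cos42.8° − 5·2.453 = 9.0; c'Δl = 3.19; W sinα = 19.7
Σc'Δl = 19.2 kN/m; ΣN' = 440.1 kN/m; ΣW sinα = 121.9 kN/m
Resisting = 19.2 + 440.1·tan20.9° = 19.2 + 168.1 = 187.3 kN/m
FS = 187.3 / 121.9 = 1.537

FS = 1.54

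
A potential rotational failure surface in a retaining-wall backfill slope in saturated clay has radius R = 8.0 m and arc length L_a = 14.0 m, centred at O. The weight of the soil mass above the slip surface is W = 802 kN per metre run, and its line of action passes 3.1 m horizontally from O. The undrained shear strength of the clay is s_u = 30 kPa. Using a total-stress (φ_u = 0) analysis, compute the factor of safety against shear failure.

Taking moments about the centre O, the resisting moment is provided by the undrained shear strength acting along the arc:
M_R = s_u·L_a·R = 30·14.00·8.0 = 3360.0 kN·m/m
M_D = W·d = 802·3.1 = 2486.2 kN·m/m
FS = M_R / M_D = 3360.0 / 2486.2 = 1.351

FS = 1.35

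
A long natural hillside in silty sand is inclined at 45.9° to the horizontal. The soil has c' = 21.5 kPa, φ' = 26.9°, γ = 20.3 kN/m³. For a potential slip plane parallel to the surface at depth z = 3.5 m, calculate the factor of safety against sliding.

For an infinite slope with a slip plane parallel to the surface (no pore pressure): FS = [c' + γz cos²β tanφ'] / [γz sinβ cosβ].
γz = 20.3·3.5 = 71.05 kN/m²
Numerator = 21.5 + 71.05·cos²45.9°·tan26.9° = 21.5 + 71.05·0.4843·0.5073 = 38.957 kPa
Denominator = 71.05·sin45.9°·cos45.9° = 71.05·0.7181·0.6959 = 35.507 kPa
FS = 38.957 / 35.507 = 1.097

FS = 1.10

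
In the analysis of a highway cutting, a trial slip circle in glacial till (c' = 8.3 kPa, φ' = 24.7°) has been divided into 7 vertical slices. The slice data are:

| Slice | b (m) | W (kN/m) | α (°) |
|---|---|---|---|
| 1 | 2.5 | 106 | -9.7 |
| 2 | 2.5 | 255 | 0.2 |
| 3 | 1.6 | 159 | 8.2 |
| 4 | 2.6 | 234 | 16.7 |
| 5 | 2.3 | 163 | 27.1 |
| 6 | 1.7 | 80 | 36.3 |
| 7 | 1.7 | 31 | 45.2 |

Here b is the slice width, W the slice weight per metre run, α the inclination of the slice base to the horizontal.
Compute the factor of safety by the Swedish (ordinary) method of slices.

FS = 2.70

Ordinary method of slices: FS = Σ[c'·Δl_i + (W_i cosα_i)·tanφ'] / Σ W_i sinα_i, with Δl_i = b_i / cosα_i.
Slice 1: Δl = 2.5/cos(-9.7°) = 2.536 m; N'_1 = 106·cos(-9.7°) = 104.5; c'Δl = 21.05; W sinα = -17.9
Slice 2: Δl = 2.5/cos0.2° = 2.500 m; N'_2 = 255·cos0.2° = 255.0; c'Δl = 20.75; W sinα = 0.9
Slice 3: Δl = 1.6/cos8.2° = 1.617 m; N'_3 = 159·cos8.2° = 157.4; c'Δl = 13.42; W sinα = 22.7
Slice 4: Δl = 2.6/cos16.7° = 2.714 m; N'_4 = 234·cos16.7° = 224.1; c'Δl = 22.53; W sinα = 67.2
Slice 5: Δl = 2.3/cos27.1° = 2.584 m; N'_5 = 163·cos27.1° = 145.1; c'Δl = 21.44; W sinα = 74.3
Slice 6: Δl = 1.7/cos36.3° = 2.109 m; N'_6 = 80·cos36.3° = 64.5; c'Δl = 17.51; W sinα = 47.4
Slice 7: Δl = 1.7/cos45.2° = 2.413 m; N'_7 = 31·cos45.2° = 21.8; c'Δl = 20.02; W sinα = 22.0
Σc'Δl = 136.7 kN/m; ΣN' = 972.4 kN/m; ΣW sinα = 216.6 kN/m
Resisting = 136.7 + 972.4·tan24.7° = 136.7 + 447.3 = 584.0 kN/m
FS = 584.0 / 216.6 = 2.697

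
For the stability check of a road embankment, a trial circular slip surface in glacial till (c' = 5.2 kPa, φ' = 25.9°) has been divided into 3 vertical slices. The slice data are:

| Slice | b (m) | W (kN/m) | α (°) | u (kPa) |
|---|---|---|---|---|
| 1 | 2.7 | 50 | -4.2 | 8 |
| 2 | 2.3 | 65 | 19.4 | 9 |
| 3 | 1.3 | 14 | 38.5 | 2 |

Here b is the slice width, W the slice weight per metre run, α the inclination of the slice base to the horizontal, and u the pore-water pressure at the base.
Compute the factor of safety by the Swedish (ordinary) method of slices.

FS = 2.70

Ordinary method of slices: FS = Σ[c'·Δl_i + (W_i cosα_i − u_i·Δl_i)·tanφ'] / Σ W_i sinα_i, with Δl_i = b_i / cosα_i.
Slice 1: Δl = 2.7/cos(-4.2°) = 2.707 m; N'_1 = 50·cos(-4.2°) − 8·2.707 = 28.2; c'Δl = 14.08; W sinα = -3.7
Slice 2: Δl = 2.3/cos19.4° = 2.438 m; N'_2 = 65·cos19.4° − 9·2.438 = 39.4; c'Δl = 12.68; W sinα = 21.6
Slice 3: Δl = 1.3/cos38.5° = 1.661 m; N'_3 = 14·cos38.5° − 2·1.661 = 7.6; c'Δl = 8.64; W sinα = 8.7
Σc'Δl = 35.4 kN/m; ΣN' = 75.2 kN/m; ΣW sinα = 26.6 kN/m
Resisting = 35.4 + 75.2·tan25.9° = 35.4 + 36.5 = 71.9 kN/m
FS = 71.9 / 26.6 = 2.699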